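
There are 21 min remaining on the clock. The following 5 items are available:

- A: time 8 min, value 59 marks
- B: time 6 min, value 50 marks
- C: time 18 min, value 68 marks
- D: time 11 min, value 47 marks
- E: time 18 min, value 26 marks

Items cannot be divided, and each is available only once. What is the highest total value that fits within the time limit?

This is a 0/1 knapsack; check combinations near the capacity.
- A+B: time 8+6=14, value 59+50=109
- A+D: time 8+11=19, value 59+47=106
- B+D: time 6+11=17, value 50+47=97
Best: 109 marks.

109 marks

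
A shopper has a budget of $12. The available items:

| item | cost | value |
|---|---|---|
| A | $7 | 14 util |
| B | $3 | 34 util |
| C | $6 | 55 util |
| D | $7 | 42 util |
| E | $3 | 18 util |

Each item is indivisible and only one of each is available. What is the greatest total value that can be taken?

107 util

Check high-value combinations within $12:
- B+C+E: cost 3+6+3=12, value 34+55+18=107
- B+C: cost 3+6=9, value 34+55=89
- B+D: cost 3+7=10, value 34+42=76
- C+E: cost 6+3=9, value 55+18=73
- D+E: cost 7+3=10, value 42+18=60
Best: 107 util.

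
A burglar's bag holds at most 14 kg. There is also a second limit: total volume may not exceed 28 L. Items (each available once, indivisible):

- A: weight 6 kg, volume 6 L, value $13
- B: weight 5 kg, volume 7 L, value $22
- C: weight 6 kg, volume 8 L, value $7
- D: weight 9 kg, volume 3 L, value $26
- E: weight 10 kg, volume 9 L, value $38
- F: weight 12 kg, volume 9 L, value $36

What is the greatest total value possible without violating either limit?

$48

Feasible sets respecting both limits:
- B+D: weight 14, volume 10, value 48
- E: weight 10, volume 9, value 38
- F: weight 12, volume 9, value 36
Best: $48.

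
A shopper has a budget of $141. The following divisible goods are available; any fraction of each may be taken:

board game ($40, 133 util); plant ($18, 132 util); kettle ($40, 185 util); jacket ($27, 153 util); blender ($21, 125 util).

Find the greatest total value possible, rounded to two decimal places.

Take in order of value per unit:
- plant (132/18 per unit): all 18 → value 132, running total 132.00
- blender (125/21 per unit): all 21 → value 125, running total 257.00
- jacket (153/27 per unit): all 27 → value 153, running total 410.00
- kettle (185/40 per unit): all 40 → value 185, running total 595.00
- board game (133/40 per unit): 35 of 40 → value 35×133/40 = 116.3750, running total 711.38
Total 711.38.

711.38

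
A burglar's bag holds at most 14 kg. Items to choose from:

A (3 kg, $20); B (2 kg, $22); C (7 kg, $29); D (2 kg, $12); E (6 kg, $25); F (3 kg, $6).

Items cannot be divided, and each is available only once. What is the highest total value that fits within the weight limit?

$83

Check high-value combinations within 14 kg:
- A+B+C+D: weight 3+2+7+2=14, value 20+22+29+12=83
- A+B+D+E: weight 3+2+2+6=13, value 20+22+12+25=79
- A+B+E+F: weight 3+2+6+3=14, value 20+22+25+6=73
Best: $83.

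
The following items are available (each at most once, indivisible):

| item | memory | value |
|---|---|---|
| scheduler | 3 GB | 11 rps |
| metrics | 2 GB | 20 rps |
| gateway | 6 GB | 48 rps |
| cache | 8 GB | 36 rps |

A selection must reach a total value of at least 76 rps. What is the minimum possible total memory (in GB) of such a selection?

Subsets with value ≥ 76, sorted by total memory:
- scheduler+metrics+gateway: memory 11, value 79
- gateway+cache: memory 14, value 84
- metrics+gateway+cache: memory 16, value 104
Minimum memory: 11 GB.

11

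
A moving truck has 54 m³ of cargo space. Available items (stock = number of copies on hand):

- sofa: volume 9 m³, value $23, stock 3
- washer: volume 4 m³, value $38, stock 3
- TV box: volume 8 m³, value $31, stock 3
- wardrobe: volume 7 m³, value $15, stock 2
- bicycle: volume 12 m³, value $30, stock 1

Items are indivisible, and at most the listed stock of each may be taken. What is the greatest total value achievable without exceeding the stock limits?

$253

Best selections within volume 54 and stock limits:
- 2×sofa + 3×washer + 3×TV box: volume 54, value 253
- 1×sofa + 3×washer + 3×TV box + 1×wardrobe: volume 52, value 245
- 3×washer + 3×TV box + 1×bicycle: volume 48, value 237
- 3×washer + 3×TV box + 2×wardrobe: volume 50, value 237
Best: $253.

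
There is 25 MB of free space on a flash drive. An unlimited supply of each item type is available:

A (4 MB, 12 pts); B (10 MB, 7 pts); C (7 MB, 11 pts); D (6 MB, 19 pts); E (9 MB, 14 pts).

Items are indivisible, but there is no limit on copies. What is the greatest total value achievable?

Best value-per-unit is D at 19/6, and filling with it alone uses size 4×6=24. No mix of the others beats 4×19 = 76.

76 pts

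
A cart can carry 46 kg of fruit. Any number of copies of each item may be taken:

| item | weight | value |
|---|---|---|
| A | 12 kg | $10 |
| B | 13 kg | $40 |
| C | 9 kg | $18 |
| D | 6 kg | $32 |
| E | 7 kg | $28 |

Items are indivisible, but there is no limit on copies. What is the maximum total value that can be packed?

Best value-per-unit is D at 32/6, and filling with it alone uses weight 7×6=42. No mix of the others beats 7×32 = 224.

$224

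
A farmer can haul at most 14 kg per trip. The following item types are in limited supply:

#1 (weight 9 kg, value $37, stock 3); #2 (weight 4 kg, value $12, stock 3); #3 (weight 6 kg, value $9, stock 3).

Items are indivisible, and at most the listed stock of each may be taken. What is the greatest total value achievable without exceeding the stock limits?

$49

Top feasible selections:
- 1×#1 + 1×#2: weight 13, value 49
- 1×#1: weight 9, value 37
Best: $49.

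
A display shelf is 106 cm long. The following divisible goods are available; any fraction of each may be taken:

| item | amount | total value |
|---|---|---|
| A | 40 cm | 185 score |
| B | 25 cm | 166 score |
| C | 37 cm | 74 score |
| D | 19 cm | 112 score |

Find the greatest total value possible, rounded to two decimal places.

507.00

Take in order of value per unit:
- B (166/25 per unit): all 25 → value 166, running total 166.00
- D (112/19 per unit): all 19 → value 112, running total 278.00
- A (185/40 per unit): all 40 → value 185, running total 463.00
- C (74/37 per unit): 22 of 37 → value 22×74/37 = 44.0000, running total 507.00
Total 507.00.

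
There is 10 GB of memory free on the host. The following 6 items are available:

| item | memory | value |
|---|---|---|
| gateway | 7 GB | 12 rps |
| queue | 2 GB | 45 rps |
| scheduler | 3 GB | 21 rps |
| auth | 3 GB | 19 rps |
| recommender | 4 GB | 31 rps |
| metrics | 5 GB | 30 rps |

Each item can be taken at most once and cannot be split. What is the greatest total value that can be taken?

Check high-value combinations within 10 GB:
- queue+scheduler+recommender: memory 2+3+4=9, value 45+21+31=97
- queue+scheduler+metrics: memory 2+3+5=10, value 45+21+30=96
- queue+auth+recommender: memory 2+3+4=9, value 45+19+31=95
Best: 97 rps.

97 rps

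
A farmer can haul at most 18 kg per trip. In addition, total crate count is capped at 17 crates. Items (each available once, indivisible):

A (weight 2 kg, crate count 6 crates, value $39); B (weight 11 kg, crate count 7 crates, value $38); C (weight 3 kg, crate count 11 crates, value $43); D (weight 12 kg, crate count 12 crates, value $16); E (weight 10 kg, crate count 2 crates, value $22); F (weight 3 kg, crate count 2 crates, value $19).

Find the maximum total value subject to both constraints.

$96

Feasible sets respecting both limits:
- A+B+F: weight 16, crate count 15, value 96
- C+E+F: weight 16, crate count 15, value 84
- A+C: weight 5, crate count 17, value 82
- A+E+F: weight 15, crate count 10, value 80
Best: $96.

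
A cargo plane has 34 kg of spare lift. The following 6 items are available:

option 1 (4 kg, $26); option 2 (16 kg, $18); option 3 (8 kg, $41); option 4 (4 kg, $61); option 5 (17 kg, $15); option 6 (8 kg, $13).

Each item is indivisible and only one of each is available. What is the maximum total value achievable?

$146

Check high-value combinations within 34 kg:
- option 1+option 2+option 3+option 4: weight 4+16+8+4=32, value 26+18+41+61=146
- option 1+option 3+option 4+option 5: weight 4+8+4+17=33, value 26+41+61+15=143
- option 1+option 3+option 4+option 6: weight 4+8+4+8=24, value 26+41+61+13=141
- option 1+option 3+option 4: weight 4+8+4=16, value 26+41+61=128
Best: $146.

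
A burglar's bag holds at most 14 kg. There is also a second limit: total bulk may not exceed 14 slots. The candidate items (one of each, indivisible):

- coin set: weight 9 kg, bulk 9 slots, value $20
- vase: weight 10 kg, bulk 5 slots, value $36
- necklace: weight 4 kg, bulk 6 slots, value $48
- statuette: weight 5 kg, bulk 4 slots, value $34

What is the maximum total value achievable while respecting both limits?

$84

Feasible sets respecting both limits:
- vase+necklace: weight 14, bulk 11, value 84
- necklace+statuette: weight 9, bulk 10, value 82
- coin set+statuette: weight 14, bulk 13, value 54
- necklace: weight 4, bulk 6, value 48
Best: $84.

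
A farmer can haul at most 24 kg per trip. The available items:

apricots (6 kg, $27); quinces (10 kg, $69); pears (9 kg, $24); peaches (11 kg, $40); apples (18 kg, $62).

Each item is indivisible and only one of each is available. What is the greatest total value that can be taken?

This is a 0/1 knapsack; check combinations near the capacity.
- quinces+peaches: weight 10+11=21, value 69+40=109
- apricots+quinces: weight 6+10=16, value 27+69=96
- quinces+pears: weight 10+9=19, value 69+24=93
- apricots+apples: weight 6+18=24, value 27+62=89
- quinces: weight 10, value 69
Best: $109.

$109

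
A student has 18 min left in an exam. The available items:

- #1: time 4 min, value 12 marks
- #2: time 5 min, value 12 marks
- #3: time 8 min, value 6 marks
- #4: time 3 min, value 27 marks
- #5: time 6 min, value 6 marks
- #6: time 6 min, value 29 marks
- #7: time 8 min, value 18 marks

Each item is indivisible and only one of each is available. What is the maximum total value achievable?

Check high-value combinations within 18 min:
- #1+#2+#4+#6: time 4+5+3+6=18, value 12+12+27+29=80
- #4+#6+#7: time 3+6+8=17, value 27+29+18=74
- #1+#4+#6: time 4+3+6=13, value 12+27+29=68
- #2+#4+#6: time 5+3+6=14, value 12+27+29=68
Best: 80 marks.

80 marks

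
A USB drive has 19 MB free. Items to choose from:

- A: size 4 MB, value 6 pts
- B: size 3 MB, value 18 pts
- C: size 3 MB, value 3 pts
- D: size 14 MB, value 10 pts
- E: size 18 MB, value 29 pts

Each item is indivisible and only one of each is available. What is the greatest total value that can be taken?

Check high-value combinations within 19 MB:
- E: size 18, value 29
- B+D: size 3+14=17, value 18+10=28
- A+B+C: size 4+3+3=10, value 6+18+3=27
- A+B: size 4+3=7, value 6+18=24
- B+C: size 3+3=6, value 18+3=21
Best: 29 pts.

29 pts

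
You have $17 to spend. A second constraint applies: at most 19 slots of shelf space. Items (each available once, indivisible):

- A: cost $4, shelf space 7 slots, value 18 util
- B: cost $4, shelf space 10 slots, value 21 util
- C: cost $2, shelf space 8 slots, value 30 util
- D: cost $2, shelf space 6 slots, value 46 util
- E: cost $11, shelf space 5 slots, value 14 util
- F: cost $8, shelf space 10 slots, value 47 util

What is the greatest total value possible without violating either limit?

Feasible sets respecting both limits:
- D+F: cost 10, shelf space 16, value 93
- C+D+E: cost 15, shelf space 19, value 90
- A+D+E: cost 17, shelf space 18, value 78
- C+F: cost 10, shelf space 18, value 77
Best: 93 util.

93 util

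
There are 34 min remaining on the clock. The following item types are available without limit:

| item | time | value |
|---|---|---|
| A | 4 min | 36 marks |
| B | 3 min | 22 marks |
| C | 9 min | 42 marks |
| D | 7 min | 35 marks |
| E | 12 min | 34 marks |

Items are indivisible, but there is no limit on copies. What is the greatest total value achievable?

296 marks

Best value-per-unit is A at 36/4; filling with it alone gives 8×36 = 288.
Optimal mix: 7×A + 2×B → time 34, value 296.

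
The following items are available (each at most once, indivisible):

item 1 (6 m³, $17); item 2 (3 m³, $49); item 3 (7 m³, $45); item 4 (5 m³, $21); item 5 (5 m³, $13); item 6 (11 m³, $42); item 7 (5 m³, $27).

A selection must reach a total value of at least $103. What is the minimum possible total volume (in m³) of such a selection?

15

Subsets with value ≥ 103, sorted by total volume:
- item 2+item 3+item 7: volume 15, value 121
- item 2+item 3+item 4: volume 15, value 115
Minimum volume: 15 m³.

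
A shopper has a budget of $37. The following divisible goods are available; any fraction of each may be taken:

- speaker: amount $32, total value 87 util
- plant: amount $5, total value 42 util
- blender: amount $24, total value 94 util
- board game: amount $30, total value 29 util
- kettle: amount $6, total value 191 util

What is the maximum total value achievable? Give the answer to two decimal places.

Take in order of value per unit:
- kettle (191/6 per unit): all 6 → value 191, running total 191.00
- plant (42/5 per unit): all 5 → value 42, running total 233.00
- blender (94/24 per unit): all 24 → value 94, running total 327.00
- speaker (87/32 per unit): 2 of 32 → value 2×87/32 = 5.4375, running total 332.44
Total 332.44.

332.44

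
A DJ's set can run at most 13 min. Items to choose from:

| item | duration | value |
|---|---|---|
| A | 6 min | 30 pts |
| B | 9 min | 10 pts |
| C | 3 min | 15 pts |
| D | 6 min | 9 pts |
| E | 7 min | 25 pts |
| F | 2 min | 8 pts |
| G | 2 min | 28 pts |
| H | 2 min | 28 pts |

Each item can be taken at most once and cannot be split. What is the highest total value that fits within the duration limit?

This is a 0/1 knapsack; check combinations near the capacity.
- A+C+G+H: duration 6+3+2+2=13, value 30+15+28+28=101
- A+F+G+H: duration 6+2+2+2=12, value 30+8+28+28=94
- E+F+G+H: duration 7+2+2+2=13, value 25+8+28+28=89
- A+G+H: duration 6+2+2=10, value 30+28+28=86
Best: 101 pts.

101 pts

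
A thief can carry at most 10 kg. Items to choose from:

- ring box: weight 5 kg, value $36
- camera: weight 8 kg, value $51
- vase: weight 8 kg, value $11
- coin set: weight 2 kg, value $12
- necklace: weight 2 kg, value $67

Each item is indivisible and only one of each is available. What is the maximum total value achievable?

$118

This is a 0/1 knapsack; check combinations near the capacity.
- camera+necklace: weight 8+2=10, value 51+67=118
- ring box+coin set+necklace: weight 5+2+2=9, value 36+12+67=115
- ring box+necklace: weight 5+2=7, value 36+67=103
Best: $118.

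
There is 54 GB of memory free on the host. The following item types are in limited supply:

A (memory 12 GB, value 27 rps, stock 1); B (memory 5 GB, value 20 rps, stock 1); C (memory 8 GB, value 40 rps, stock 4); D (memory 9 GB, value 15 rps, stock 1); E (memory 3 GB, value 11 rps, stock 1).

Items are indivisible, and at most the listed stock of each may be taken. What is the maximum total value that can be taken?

218 rps

Best selections within memory 54 and stock limits:
- 1×A + 1×B + 4×C + 1×E: memory 52, value 218
- 1×A + 1×B + 4×C: memory 49, value 207
- 1×B + 4×C + 1×D + 1×E: memory 49, value 206
Best: 218 rps.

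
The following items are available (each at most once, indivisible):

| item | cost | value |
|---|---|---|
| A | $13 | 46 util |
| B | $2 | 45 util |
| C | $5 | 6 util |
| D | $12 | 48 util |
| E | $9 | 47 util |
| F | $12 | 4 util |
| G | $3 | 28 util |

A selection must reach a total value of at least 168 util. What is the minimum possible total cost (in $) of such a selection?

26

Subsets with value ≥ 168, sorted by total cost:
- B+D+E+G: cost 26, value 168
- B+C+D+E+G: cost 31, value 174
Minimum cost: 26 $.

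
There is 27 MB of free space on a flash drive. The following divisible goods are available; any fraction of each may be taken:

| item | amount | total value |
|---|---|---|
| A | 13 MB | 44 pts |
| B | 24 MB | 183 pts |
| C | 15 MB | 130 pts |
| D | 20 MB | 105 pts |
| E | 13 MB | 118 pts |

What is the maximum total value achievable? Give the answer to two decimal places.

239.33

Take in order of value per unit:
- E (118/13 per unit): all 13 → value 118, running total 118.00
- C (130/15 per unit): 14 of 15 → value 14×130/15 = 121.3333, running total 239.33
Total 239.33.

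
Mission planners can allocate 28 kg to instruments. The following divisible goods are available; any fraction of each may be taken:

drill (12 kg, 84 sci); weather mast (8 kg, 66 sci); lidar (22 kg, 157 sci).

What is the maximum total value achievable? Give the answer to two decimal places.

Take in order of value per unit:
- weather mast (66/8 per unit): all 8 → value 66, running total 66.00
- lidar (157/22 per unit): 20 of 22 → value 20×157/22 = 142.7273, running total 208.73
Total 208.73.

208.73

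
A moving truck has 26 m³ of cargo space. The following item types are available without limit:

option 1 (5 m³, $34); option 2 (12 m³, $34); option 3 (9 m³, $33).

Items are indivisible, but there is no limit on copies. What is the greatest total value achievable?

$170

Best value-per-unit is option 1 at 34/5, and filling with it alone uses volume 5×5=25. No mix of the others beats 5×34 = 170.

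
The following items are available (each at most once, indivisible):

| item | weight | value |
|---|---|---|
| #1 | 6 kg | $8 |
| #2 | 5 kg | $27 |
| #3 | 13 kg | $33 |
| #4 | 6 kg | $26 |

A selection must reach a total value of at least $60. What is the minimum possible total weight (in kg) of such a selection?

17

Subsets with value ≥ 60, sorted by total weight:
- #1+#2+#4: weight 17, value 61
- #2+#3: weight 18, value 60
Minimum weight: 17 kg.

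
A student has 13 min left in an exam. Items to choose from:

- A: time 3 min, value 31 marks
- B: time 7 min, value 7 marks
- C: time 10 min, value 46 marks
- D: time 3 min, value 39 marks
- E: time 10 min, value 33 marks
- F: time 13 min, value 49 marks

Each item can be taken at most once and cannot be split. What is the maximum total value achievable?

85 marks

Check high-value combinations within 13 min:
- C+D: time 10+3=13, value 46+39=85
- A+C: time 3+10=13, value 31+46=77
- A+B+D: time 3+7+3=13, value 31+7+39=77
- D+E: time 3+10=13, value 39+33=72
- A+D: time 3+3=6, value 31+39=70
Best: 85 marks.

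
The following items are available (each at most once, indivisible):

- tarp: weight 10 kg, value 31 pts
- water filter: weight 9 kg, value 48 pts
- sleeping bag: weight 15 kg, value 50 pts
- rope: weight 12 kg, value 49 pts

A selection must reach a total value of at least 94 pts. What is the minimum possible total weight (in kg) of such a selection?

21

Subsets with value ≥ 94, sorted by total weight:
- water filter+rope: weight 21, value 97
- water filter+sleeping bag: weight 24, value 98
Minimum weight: 21 kg.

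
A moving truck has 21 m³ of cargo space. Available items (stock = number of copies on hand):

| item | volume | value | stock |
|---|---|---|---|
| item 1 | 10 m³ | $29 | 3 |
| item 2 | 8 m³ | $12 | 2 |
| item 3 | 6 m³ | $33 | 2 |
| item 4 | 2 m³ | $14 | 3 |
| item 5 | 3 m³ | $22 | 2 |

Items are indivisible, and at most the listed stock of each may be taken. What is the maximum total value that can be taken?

Best selections within volume 21 and stock limits:
- 2×item 3 + 3×item 4 + 1×item 5: volume 21, value 130
- 2×item 3 + 1×item 4 + 2×item 5: volume 20, value 124
Best: $130.

$130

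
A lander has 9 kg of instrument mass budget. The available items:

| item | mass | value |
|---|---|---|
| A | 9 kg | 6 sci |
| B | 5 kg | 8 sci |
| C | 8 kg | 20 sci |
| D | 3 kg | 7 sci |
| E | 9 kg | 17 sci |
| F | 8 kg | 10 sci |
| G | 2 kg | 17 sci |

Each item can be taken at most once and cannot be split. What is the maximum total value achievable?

This is a 0/1 knapsack; check combinations near the capacity.
- B+G: mass 5+2=7, value 8+17=25
- D+G: mass 3+2=5, value 7+17=24
- C: mass 8, value 20
Best: 25 sci.

25 sci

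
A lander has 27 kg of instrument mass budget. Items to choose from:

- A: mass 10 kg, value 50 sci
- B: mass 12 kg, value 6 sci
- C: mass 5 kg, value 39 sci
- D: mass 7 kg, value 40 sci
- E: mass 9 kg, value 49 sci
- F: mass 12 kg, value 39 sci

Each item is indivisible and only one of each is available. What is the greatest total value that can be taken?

Check high-value combinations within 27 kg:
- A+D+E: mass 10+7+9=26, value 50+40+49=139
- A+C+E: mass 10+5+9=24, value 50+39+49=138
- A+C+D: mass 10+5+7=22, value 50+39+40=129
Best: 139 sci.

139 sci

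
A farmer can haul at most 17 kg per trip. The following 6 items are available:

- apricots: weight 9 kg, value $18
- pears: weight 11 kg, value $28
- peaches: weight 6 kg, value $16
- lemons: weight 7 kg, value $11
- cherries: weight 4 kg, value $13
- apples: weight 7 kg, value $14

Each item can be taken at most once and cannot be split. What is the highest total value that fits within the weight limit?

$44

This is a 0/1 knapsack; check combinations near the capacity.
- pears+peaches: weight 11+6=17, value 28+16=44
- peaches+cherries+apples: weight 6+4+7=17, value 16+13+14=43
- pears+cherries: weight 11+4=15, value 28+13=41
- peaches+lemons+cherries: weight 6+7+4=17, value 16+11+13=40
- apricots+peaches: weight 9+6=15, value 18+16=34
Best: $44.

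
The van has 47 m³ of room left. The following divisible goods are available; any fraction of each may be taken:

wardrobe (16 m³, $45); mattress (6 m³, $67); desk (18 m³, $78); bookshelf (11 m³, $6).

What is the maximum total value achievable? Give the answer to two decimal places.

Take in order of value per unit:
- mattress (67/6 per unit): all 6 → value 67, running total 67.00
- desk (78/18 per unit): all 18 → value 78, running total 145.00
- wardrobe (45/16 per unit): all 16 → value 45, running total 190.00
- bookshelf (6/11 per unit): 7 of 11 → value 7×6/11 = 3.8182, running total 193.82
Total 193.82.

193.82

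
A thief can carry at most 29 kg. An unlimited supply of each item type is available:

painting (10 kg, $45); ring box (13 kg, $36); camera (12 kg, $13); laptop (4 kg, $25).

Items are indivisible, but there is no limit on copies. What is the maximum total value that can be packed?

$175

Best value-per-unit is laptop at 25/4, and filling with it alone uses weight 7×4=28. No mix of the others beats 7×25 = 175.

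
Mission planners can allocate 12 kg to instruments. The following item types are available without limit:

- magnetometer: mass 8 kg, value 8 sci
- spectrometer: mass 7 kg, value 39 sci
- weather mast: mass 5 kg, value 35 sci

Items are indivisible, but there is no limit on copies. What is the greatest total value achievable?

Best value-per-unit is weather mast at 35/5; filling with it alone gives 2×35 = 70.
Optimal mix: 1×spectrometer + 1×weather mast → mass 12, value 74.

74 sci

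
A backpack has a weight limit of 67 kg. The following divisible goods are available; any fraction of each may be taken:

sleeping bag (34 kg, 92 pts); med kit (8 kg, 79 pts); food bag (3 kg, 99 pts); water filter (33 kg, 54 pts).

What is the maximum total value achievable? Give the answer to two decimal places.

Take in order of value per unit:
- food bag (99/3 per unit): all 3 → value 99, running total 99.00
- med kit (79/8 per unit): all 8 → value 79, running total 178.00
- sleeping bag (92/34 per unit): all 34 → value 92, running total 270.00
- water filter (54/33 per unit): 22 of 33 → value 22×54/33 = 36.0000, running total 306.00
Total 306.00.

306.00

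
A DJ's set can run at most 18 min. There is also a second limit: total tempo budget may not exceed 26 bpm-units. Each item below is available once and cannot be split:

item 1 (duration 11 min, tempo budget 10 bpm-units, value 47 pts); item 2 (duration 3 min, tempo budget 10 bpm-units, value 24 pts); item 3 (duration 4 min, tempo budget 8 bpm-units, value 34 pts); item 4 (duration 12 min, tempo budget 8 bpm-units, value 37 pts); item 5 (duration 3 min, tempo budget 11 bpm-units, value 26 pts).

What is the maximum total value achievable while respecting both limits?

Feasible sets respecting both limits:
- item 1+item 3: duration 15, tempo budget 18, value 81
- item 1+item 5: duration 14, tempo budget 21, value 73
- item 1+item 2: duration 14, tempo budget 20, value 71
Best: 81 pts.

81 pts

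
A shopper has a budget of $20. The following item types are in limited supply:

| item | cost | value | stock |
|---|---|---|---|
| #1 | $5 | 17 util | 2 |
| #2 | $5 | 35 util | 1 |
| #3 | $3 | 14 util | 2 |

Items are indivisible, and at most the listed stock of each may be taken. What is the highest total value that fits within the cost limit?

83 util

Top feasible selections:
- 2×#1 + 1×#2 + 1×#3: cost 18, value 83
- 1×#1 + 1×#2 + 2×#3: cost 16, value 80
Best: 83 util.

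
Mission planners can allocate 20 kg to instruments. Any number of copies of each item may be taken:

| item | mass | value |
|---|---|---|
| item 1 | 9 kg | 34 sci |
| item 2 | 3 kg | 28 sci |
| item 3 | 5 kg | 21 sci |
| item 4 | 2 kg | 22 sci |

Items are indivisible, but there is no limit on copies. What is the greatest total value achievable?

Best value-per-unit is item 4 at 22/2, and filling with it alone uses mass 10×2=20. No mix of the others beats 10×22 = 220.

220 sci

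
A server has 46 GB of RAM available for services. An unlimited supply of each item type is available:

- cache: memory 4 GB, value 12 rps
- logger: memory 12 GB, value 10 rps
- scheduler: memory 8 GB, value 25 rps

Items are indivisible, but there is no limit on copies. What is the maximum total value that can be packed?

137 rps

Best value-per-unit is scheduler at 25/8; filling with it alone gives 5×25 = 125.
Optimal mix: 1×cache + 5×scheduler → memory 44, value 137.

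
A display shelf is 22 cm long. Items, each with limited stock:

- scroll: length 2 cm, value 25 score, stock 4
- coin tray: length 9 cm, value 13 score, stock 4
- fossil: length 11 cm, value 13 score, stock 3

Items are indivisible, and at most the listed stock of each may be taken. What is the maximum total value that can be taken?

Top feasible selections:
- 4×scroll + 1×coin tray: length 17, value 113
- 4×scroll + 1×fossil: length 19, value 113
- 4×scroll: length 8, value 100
- 3×scroll + 1×coin tray: length 15, value 88
Best: 113 score.

113 score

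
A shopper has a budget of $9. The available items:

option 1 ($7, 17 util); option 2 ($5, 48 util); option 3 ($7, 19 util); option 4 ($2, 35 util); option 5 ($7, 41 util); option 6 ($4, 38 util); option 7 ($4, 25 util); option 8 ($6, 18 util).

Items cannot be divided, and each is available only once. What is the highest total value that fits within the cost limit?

86 util

Check high-value combinations within $9:
- option 2+option 6: cost 5+4=9, value 48+38=86
- option 2+option 4: cost 5+2=7, value 48+35=83
- option 4+option 5: cost 2+7=9, value 35+41=76
- option 4+option 6: cost 2+4=6, value 35+38=73
- option 2+option 7: cost 5+4=9, value 48+25=73
Best: 86 util.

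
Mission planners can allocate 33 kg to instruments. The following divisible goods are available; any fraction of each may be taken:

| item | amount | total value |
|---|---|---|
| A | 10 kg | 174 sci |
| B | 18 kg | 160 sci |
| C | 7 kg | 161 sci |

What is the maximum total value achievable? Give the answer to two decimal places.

Take in order of value per unit:
- C (161/7 per unit): all 7 → value 161, running total 161.00
- A (174/10 per unit): all 10 → value 174, running total 335.00
- B (160/18 per unit): 16 of 18 → value 16×160/18 = 142.2222, running total 477.22
Total 477.22.

477.22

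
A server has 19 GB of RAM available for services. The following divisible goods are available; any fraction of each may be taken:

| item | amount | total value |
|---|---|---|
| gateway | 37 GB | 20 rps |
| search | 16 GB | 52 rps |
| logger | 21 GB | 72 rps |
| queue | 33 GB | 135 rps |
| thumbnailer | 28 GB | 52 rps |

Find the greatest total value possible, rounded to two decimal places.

77.73

Take in order of value per unit:
- queue (135/33 per unit): 19 of 33 → value 19×135/33 = 77.7273, running total 77.73
Total 77.73.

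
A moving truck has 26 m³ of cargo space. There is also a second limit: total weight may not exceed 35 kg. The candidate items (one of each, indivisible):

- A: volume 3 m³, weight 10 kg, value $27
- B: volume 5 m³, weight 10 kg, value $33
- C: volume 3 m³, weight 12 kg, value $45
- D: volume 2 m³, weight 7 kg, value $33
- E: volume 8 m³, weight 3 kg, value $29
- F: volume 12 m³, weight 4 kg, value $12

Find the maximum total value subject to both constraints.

Feasible sets respecting both limits:
- B+C+D+E: volume 18, weight 32, value 140
- A+B+C+E: volume 19, weight 35, value 134
- A+C+D+E: volume 16, weight 32, value 134
- B+C+D+F: volume 22, weight 33, value 123
Best: $140.

$140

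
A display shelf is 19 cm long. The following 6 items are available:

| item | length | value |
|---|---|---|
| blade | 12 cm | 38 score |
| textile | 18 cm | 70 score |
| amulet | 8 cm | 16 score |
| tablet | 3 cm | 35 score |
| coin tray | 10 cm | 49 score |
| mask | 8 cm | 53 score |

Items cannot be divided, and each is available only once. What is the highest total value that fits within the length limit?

This is a 0/1 knapsack; check combinations near the capacity.
- amulet+tablet+mask: length 8+3+8=19, value 16+35+53=104
- coin tray+mask: length 10+8=18, value 49+53=102
- tablet+mask: length 3+8=11, value 35+53=88
Best: 104 score.

104 score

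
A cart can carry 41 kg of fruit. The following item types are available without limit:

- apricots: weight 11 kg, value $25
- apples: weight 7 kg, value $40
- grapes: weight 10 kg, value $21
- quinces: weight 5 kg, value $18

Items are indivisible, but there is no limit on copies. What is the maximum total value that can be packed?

Best value-per-unit is apples at 40/7; filling with it alone gives 5×40 = 200.
Optimal mix: 5×apples + 1×quinces → weight 40, value 218.

$218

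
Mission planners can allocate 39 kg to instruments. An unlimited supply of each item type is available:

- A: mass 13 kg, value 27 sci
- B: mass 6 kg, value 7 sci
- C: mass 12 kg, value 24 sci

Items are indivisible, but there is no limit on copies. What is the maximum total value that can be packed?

Best value-per-unit is A at 27/13, and filling with it alone uses mass 3×13=39. No mix of the others beats 3×27 = 81.

81 sci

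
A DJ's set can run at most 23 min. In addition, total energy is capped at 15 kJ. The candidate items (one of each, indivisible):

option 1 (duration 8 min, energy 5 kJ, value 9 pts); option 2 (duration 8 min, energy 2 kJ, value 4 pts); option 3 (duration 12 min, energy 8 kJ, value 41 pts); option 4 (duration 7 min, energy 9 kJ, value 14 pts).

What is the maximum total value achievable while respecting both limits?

50 pts

Feasible sets respecting both limits:
- option 1+option 3: duration 20, energy 13, value 50
- option 2+option 3: duration 20, energy 10, value 45
- option 3: duration 12, energy 8, value 41
- option 1+option 4: duration 15, energy 14, value 23
Best: 50 pts.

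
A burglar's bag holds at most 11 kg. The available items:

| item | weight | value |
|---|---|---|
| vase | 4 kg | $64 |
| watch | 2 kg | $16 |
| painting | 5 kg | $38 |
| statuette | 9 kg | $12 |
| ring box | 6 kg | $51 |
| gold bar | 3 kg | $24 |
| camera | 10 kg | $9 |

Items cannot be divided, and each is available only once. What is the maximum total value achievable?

$118

Check high-value combinations within 11 kg:
- vase+watch+painting: weight 4+2+5=11, value 64+16+38=118
- vase+ring box: weight 4+6=10, value 64+51=115
- vase+watch+gold bar: weight 4+2+3=9, value 64+16+24=104
Best: $118.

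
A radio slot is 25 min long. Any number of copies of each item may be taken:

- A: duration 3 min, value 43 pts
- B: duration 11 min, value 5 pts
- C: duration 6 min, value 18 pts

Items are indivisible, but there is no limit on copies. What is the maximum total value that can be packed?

344 pts

Best value-per-unit is A at 43/3, and filling with it alone uses duration 8×3=24. No mix of the others beats 8×43 = 344.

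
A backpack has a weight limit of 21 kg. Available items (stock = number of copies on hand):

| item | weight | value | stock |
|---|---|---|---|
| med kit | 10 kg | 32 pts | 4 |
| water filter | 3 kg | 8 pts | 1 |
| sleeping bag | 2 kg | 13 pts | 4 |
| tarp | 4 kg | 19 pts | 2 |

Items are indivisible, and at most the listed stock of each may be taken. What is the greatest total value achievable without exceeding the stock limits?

Top feasible selections:
- 1×water filter + 4×sleeping bag + 2×tarp: weight 19, value 98
- 1×med kit + 1×water filter + 4×sleeping bag: weight 21, value 92
- 4×sleeping bag + 2×tarp: weight 16, value 90
- 1×med kit + 3×sleeping bag + 1×tarp: weight 20, value 90
Best: 98 pts.

98 pts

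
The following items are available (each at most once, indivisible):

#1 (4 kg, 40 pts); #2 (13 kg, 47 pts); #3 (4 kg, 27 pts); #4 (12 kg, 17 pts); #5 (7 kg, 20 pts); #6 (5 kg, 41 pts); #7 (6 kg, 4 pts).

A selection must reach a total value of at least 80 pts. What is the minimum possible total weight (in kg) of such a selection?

Subsets with value ≥ 80, sorted by total weight:
- #1+#6: weight 9, value 81
- #1+#3+#6: weight 13, value 108
- #1+#3+#5: weight 15, value 87
Minimum weight: 9 kg.

9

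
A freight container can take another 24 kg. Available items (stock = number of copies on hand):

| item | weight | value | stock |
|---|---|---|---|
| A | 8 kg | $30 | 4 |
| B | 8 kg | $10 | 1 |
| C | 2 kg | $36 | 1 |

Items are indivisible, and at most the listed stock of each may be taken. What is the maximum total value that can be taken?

Best selections within weight 24 and stock limits:
- 2×A + 1×C: weight 18, value 96
- 3×A: weight 24, value 90
- 1×A + 1×B + 1×C: weight 18, value 76
Best: $96.

$96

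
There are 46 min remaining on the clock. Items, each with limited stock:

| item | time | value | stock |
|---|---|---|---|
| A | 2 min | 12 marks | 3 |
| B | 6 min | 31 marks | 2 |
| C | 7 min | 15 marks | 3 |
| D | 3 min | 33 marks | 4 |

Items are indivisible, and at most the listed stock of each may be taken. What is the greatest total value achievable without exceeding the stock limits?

260 marks

Top feasible selections:
- 3×A + 2×B + 2×C + 4×D: time 44, value 260
- 2×A + 2×B + 2×C + 4×D: time 42, value 248
- 3×A + 2×B + 1×C + 4×D: time 37, value 245
- 3×A + 1×B + 3×C + 4×D: time 45, value 244
Best: 260 marks.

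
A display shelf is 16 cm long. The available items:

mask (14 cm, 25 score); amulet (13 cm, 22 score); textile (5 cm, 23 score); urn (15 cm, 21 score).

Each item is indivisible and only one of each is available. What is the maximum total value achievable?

This is a 0/1 knapsack; check combinations near the capacity.
- mask: length 14, value 25
- textile: length 5, value 23
- amulet: length 13, value 22
- urn: length 15, value 21
Best: 25 score.

25 score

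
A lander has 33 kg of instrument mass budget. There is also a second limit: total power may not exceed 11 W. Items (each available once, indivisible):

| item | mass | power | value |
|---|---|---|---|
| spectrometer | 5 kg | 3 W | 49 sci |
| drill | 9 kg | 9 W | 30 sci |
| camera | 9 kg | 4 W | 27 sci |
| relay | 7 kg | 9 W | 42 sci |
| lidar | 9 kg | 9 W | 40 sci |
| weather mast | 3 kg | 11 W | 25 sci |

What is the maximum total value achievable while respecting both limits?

76 sci

Feasible sets respecting both limits:
- spectrometer+camera: mass 14, power 7, value 76
- spectrometer: mass 5, power 3, value 49
- relay: mass 7, power 9, value 42
- lidar: mass 9, power 9, value 40
Best: 76 sci.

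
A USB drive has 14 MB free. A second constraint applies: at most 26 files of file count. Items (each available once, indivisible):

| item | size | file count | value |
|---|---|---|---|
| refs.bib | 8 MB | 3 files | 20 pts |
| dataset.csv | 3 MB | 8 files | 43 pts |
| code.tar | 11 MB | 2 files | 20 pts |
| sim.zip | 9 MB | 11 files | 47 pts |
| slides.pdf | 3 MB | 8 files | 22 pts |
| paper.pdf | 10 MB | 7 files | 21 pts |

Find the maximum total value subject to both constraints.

90 pts

Feasible sets respecting both limits:
- dataset.csv+sim.zip: size 12, file count 19, value 90
- refs.bib+dataset.csv+slides.pdf: size 14, file count 19, value 85
- sim.zip+slides.pdf: size 12, file count 19, value 69
Best: 90 pts.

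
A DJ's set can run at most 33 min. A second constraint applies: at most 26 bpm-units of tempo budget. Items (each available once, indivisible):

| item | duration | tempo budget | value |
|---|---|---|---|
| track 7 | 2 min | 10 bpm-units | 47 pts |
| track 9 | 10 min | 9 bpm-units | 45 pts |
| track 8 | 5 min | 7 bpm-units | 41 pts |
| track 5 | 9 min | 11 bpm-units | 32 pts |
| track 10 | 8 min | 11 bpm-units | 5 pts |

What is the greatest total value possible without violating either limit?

133 pts

Feasible sets respecting both limits:
- track 7+track 9+track 8: duration 17, tempo budget 26, value 133
- track 7+track 9: duration 12, tempo budget 19, value 92
- track 7+track 8: duration 7, tempo budget 17, value 88
Best: 133 pts.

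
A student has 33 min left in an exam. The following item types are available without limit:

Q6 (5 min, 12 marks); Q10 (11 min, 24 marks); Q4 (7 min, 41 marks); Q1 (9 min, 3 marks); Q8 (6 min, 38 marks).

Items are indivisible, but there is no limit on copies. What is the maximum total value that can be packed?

199 marks

Best value-per-unit is Q8 at 38/6; filling with it alone gives 5×38 = 190.
Optimal mix: 3×Q4 + 2×Q8 → time 33, value 199.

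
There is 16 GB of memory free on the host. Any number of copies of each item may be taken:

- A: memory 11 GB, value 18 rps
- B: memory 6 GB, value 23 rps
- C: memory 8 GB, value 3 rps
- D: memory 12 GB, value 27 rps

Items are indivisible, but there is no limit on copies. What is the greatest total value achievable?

Best value-per-unit is B at 23/6, and filling with it alone uses memory 2×6=12. No mix of the others beats 2×23 = 46.

46 rps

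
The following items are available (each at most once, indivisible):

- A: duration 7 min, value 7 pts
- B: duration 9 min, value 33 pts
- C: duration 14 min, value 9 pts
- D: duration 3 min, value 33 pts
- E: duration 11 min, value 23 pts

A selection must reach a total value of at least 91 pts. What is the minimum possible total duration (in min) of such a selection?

Subsets with value ≥ 91, sorted by total duration:
- A+B+D+E: duration 30, value 96
- B+C+D+E: duration 37, value 98
Minimum duration: 30 min.

30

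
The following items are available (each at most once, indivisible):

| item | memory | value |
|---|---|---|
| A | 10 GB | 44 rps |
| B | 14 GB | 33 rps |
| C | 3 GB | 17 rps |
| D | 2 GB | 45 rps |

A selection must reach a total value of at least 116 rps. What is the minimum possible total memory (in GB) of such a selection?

26

Subsets with value ≥ 116, sorted by total memory:
- A+B+D: memory 26, value 122
- A+B+C+D: memory 29, value 139
Minimum memory: 26 GB.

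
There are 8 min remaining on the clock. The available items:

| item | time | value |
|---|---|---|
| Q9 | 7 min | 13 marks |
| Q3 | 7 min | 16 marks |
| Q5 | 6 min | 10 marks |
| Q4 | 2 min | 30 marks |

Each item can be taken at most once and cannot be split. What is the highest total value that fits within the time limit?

Check high-value combinations within 8 min:
- Q5+Q4: time 6+2=8, value 10+30=40
- Q4: time 2, value 30
- Q3: time 7, value 16
- Q9: time 7, value 13
Best: 40 marks.

40 marks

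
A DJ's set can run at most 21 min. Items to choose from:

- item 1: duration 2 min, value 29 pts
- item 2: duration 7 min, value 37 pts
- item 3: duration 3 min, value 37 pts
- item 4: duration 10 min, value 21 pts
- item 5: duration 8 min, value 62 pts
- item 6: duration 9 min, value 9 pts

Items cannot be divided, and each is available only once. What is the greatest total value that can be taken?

Check high-value combinations within 21 min:
- item 1+item 2+item 3+item 5: duration 2+7+3+8=20, value 29+37+37+62=165
- item 2+item 3+item 5: duration 7+3+8=18, value 37+37+62=136
- item 1+item 3+item 5: duration 2+3+8=13, value 29+37+62=128
- item 1+item 2+item 5: duration 2+7+8=17, value 29+37+62=128
- item 3+item 4+item 5: duration 3+10+8=21, value 37+21+62=120
Best: 165 pts.

165 pts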